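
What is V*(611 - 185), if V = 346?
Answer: 147396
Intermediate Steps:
V*(611 - 185) = 346*(611 - 185) = 346*426 = 147396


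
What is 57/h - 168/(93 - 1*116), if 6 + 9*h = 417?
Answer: 26949/3151 ≈ 8.5525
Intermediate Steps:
h = 137/3 (h = -⅔ + (⅑)*417 = -⅔ + 139/3 = 137/3 ≈ 45.667)
57/h - 168/(93 - 1*116) = 57/(137/3) - 168/(93 - 1*116) = 57*(3/137) - 168/(93 - 116) = 171/137 - 168/(-23) = 171/137 - 168*(-1/23) = 171/137 + 168/23 = 26949/3151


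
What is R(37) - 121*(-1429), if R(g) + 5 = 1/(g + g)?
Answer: 12794897/74 ≈ 1.7290e+5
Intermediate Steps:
R(g) = -5 + 1/(2*g) (R(g) = -5 + 1/(g + g) = -5 + 1/(2*g))
R(37) - 121*(-1429) = (-5 + (½)/37) - 121*(-1429) = (-5 + (½)*(1/37)) + 172909 = (-5 + 1/74) + 172909 = -369/74 + 172909 = 12794897/74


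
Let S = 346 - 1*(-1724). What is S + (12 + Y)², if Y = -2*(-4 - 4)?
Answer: 2854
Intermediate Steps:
Y = 16 (Y = -2*(-8) = 16)
S = 2070 (S = 346 + 1724 = 2070)
S + (12 + Y)² = 2070 + (12 + 16)² = 2070 + 28² = 2070 + 784 = 2854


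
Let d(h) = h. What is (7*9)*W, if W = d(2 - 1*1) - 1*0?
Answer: 63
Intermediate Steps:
W = 1 (W = (2 - 1*1) - 1*0 = (2 - 1) + 0 = 1 + 0 = 1)
(7*9)*W = (7*9)*1 = 63*1 = 63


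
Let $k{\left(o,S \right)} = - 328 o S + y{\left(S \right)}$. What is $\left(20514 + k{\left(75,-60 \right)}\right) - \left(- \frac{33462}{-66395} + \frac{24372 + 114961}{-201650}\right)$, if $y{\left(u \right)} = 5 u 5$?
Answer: $\frac{4003214961875347}{2677710350} \approx 1.495 \cdot 10^{6}$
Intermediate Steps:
$y{\left(u \right)} = 25 u$
$k{\left(o,S \right)} = 25 S - 328 S o$ ($k{\left(o,S \right)} = - 328 o S + 25 S = - 328 S o + 25 S = 25 S - 328 S o$)
$\left(20514 + k{\left(75,-60 \right)}\right) - \left(- \frac{33462}{-66395} + \frac{24372 + 114961}{-201650}\right) = \left(20514 - 60 \left(25 - 24600\right)\right) - \left(- \frac{33462}{-66395} + \frac{24372 + 114961}{-201650}\right) = \left(20514 - 60 \left(25 - 24600\right)\right) - \left(\left(-33462\right) \left(- \frac{1}{66395}\right) + 139333 \left(- \frac{1}{201650}\right)\right) = \left(20514 - -1474500\right) - \left(\frac{33462}{66395} - \frac{139333}{201650}\right) = \left(20514 + 1474500\right) - - \frac{500680447}{2677710350} = 1495014 + \frac{500680447}{2677710350} = \frac{4003214961875347}{2677710350}$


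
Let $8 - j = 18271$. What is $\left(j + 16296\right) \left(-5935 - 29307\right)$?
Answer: $69321014$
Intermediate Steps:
$j = -18263$ ($j = 8 - 18271 = -18263$)
$\left(j + 16296\right) \left(-5935 - 29307\right) = \left(-18263 + 16296\right) \left(-5935 - 29307\right) = \left(-1967\right) \left(-35242\right) = 69321014$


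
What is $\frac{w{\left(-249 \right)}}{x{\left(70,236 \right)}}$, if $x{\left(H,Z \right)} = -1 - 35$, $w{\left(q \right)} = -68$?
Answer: $\frac{17}{9} \approx 1.8889$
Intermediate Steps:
$x{\left(H,Z \right)} = -36$
$\frac{w{\left(-249 \right)}}{x{\left(70,236 \right)}} = - \frac{68}{-36} = \left(-68\right) \left(- \frac{1}{36}\right) = \frac{17}{9}$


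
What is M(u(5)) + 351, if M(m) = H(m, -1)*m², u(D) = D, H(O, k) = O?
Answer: 476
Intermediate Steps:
M(m) = m³ (M(m) = m*m² = m³)
M(u(5)) + 351 = 5³ + 351 = 125 + 351 = 476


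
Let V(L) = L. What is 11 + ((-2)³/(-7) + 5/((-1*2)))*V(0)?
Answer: 11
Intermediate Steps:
11 + ((-2)³/(-7) + 5/((-1*2)))*V(0) = 11 + ((-2)³/(-7) + 5/((-1*2)))*0 = 11 + (-8*(-⅐) + 5/(-2))*0 = 11 + (8/7 + 5*(-½))*0 = 11 + (8/7 - 5/2)*0 = 11 - 19/14*0 = 11 + 0 = 11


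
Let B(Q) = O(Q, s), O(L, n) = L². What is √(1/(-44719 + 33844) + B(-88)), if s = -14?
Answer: √36633959565/2175 ≈ 88.000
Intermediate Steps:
B(Q) = Q²
√(1/(-44719 + 33844) + B(-88)) = √(1/(-44719 + 33844) + (-88)²) = √(1/(-10875) + 7744) = √(-1/10875 + 7744) = √(84215999/10875) = √36633959565/2175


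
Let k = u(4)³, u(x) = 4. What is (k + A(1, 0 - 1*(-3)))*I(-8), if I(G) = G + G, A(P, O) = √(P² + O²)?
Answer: -1024 - 16*√10 ≈ -1074.6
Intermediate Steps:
A(P, O) = √(O² + P²)
k = 64 (k = 4³ = 64)
I(G) = 2*G
(k + A(1, 0 - 1*(-3)))*I(-8) = (64 + √((0 - 1*(-3))² + 1²))*(2*(-8)) = (64 + √((0 + 3)² + 1))*(-16) = (64 + √(3² + 1))*(-16) = (64 + √(9 + 1))*(-16) = (64 + √10)*(-16) = -1024 - 16*√10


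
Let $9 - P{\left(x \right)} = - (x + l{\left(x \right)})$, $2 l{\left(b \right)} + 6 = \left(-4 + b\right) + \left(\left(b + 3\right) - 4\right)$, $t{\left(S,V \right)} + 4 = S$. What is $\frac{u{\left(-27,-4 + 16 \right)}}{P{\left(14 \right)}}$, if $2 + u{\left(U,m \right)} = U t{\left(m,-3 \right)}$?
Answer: $- \frac{436}{63} \approx -6.9206$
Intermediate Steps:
$t{\left(S,V \right)} = -4 + S$
$l{\left(b \right)} = - \frac{11}{2} + b$ ($l{\left(b \right)} = -3 + \frac{\left(-4 + b\right) + \left(\left(b + 3\right) - 4\right)}{2} = -3 + \frac{\left(-4 + b\right) + \left(\left(3 + b\right) - 4\right)}{2} = -3 + \frac{\left(-4 + b\right) + \left(-1 + b\right)}{2} = -3 + \frac{-5 + 2 b}{2} = -3 + \left(- \frac{5}{2} + b\right) = - \frac{11}{2} + b$)
$u{\left(U,m \right)} = -2 + U \left(-4 + m\right)$
$P{\left(x \right)} = \frac{7}{2} + 2 x$ ($P{\left(x \right)} = 9 - - (x + \left(- \frac{11}{2} + x\right)) = 9 - - (- \frac{11}{2} + 2 x) = 9 - \left(\frac{11}{2} - 2 x\right) = 9 + \left(- \frac{11}{2} + 2 x\right) = \frac{7}{2} + 2 x$)
$\frac{u{\left(-27,-4 + 16 \right)}}{P{\left(14 \right)}} = \frac{-2 - 27 \left(-4 + \left(-4 + 16\right)\right)}{\frac{7}{2} + 2 \cdot 14} = \frac{-2 - 27 \left(-4 + 12\right)}{\frac{7}{2} + 28} = \frac{-2 - 216}{\frac{63}{2}} = \left(-2 - 216\right) \frac{2}{63} = \left(-218\right) \frac{2}{63} = - \frac{436}{63}$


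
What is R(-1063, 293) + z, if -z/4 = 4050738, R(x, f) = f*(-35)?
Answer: -16213207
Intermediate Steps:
R(x, f) = -35*f
z = -16202952 (z = -4*4050738 = -16202952)
R(-1063, 293) + z = -35*293 - 16202952 = -10255 - 16202952 = -16213207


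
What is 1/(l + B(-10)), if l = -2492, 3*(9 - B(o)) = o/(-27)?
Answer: -81/201133 ≈ -0.00040272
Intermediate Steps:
B(o) = 9 + o/81 (B(o) = 9 - o/(3*(-27)) = 9 - o*(-1)/(3*27) = 9 - (-1)*o/81 = 9 + o/81)
1/(l + B(-10)) = 1/(-2492 + (9 + (1/81)*(-10))) = 1/(-2492 + (9 - 10/81)) = 1/(-2492 + 719/81) = 1/(-201133/81) = -81/201133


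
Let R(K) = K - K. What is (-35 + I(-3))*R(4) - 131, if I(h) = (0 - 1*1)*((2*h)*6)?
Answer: -131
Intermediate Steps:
R(K) = 0
I(h) = -12*h (I(h) = (0 - 1)*(12*h) = -12*h)
(-35 + I(-3))*R(4) - 131 = (-35 - 12*(-3))*0 - 131 = (-35 + 36)*0 - 131 = 1*0 - 131 = 0 - 131 = -131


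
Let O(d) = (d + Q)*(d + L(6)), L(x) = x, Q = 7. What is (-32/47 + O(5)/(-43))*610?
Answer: -4623800/2021 ≈ -2287.9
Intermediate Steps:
O(d) = (6 + d)*(7 + d) (O(d) = (d + 7)*(d + 6) = (7 + d)*(6 + d) = (6 + d)*(7 + d))
(-32/47 + O(5)/(-43))*610 = (-32/47 + (42 + 5² + 13*5)/(-43))*610 = (-32*1/47 + (42 + 25 + 65)*(-1/43))*610 = (-32/47 + 132*(-1/43))*610 = (-32/47 - 132/43)*610 = -7580/2021*610 = -4623800/2021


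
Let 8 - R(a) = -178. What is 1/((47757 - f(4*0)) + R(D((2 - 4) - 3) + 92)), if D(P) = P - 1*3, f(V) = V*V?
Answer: 1/47943 ≈ 2.0858e-5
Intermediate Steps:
f(V) = V²
D(P) = -3 + P (D(P) = P - 3 = -3 + P)
R(a) = 186 (R(a) = 8 - 1*(-178) = 8 + 178 = 186)
1/((47757 - f(4*0)) + R(D((2 - 4) - 3) + 92)) = 1/((47757 - (4*0)²) + 186) = 1/((47757 - 1*0²) + 186) = 1/((47757 - 1*0) + 186) = 1/((47757 + 0) + 186) = 1/(47757 + 186) = 1/47943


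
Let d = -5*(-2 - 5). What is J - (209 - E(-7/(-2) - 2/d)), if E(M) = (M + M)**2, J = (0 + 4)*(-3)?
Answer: -212644/1225 ≈ -173.59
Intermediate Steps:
d = 35 (d = -5*(-7) = 35)
J = -12 (J = 4*(-3) = -12)
E(M) = 4*M**2 (E(M) = (2*M)**2 = 4*M**2)
J - (209 - E(-7/(-2) - 2/d)) = -12 - (209 - 4*(-7/(-2) - 2/35)**2) = -12 - (209 - 4*(-7*(-1/2) - 2*1/35)**2) = -12 - (209 - 4*(7/2 - 2/35)**2) = -12 - (209 - 4*(241/70)**2) = -12 - (209 - 4*58081/4900) = -12 - (209 - 1*58081/1225) = -12 - (209 - 58081/1225) = -12 - 1*197944/1225 = -12 - 197944/1225 = -212644/1225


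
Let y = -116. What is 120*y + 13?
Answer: -13907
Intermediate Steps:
120*y + 13 = 120*(-116) + 13 = -13920 + 13 = -13907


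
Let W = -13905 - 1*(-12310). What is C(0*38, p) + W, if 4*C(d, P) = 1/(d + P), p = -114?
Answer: -727321/456 ≈ -1595.0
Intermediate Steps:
C(d, P) = 1/(4*(P + d)) (C(d, P) = 1/(4*(d + P)) = 1/(4*(P + d)))
W = -1595 (W = -13905 + 12310 = -1595)
C(0*38, p) + W = 1/(4*(-114 + 0*38)) - 1595 = 1/(4*(-114 + 0)) - 1595 = (¼)/(-114) - 1595 = (¼)*(-1/114) - 1595 = -1/456 - 1595 = -727321/456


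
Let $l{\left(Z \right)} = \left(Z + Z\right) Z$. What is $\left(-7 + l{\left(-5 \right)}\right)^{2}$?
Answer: $1849$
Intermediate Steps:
$l{\left(Z \right)} = 2 Z^{2}$ ($l{\left(Z \right)} = 2 Z Z = 2 Z^{2}$)
$\left(-7 + l{\left(-5 \right)}\right)^{2} = \left(-7 + 2 \left(-5\right)^{2}\right)^{2} = \left(-7 + 2 \cdot 25\right)^{2} = \left(-7 + 50\right)^{2} = 43^{2} = 1849$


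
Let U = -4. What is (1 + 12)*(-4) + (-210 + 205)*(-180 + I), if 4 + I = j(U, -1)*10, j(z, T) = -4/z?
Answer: 818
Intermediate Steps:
I = 6 (I = -4 - 4/(-4)*10 = -4 - 4*(-1/4)*10 = -4 + 1*10 = -4 + 10 = 6)
(1 + 12)*(-4) + (-210 + 205)*(-180 + I) = (1 + 12)*(-4) + (-210 + 205)*(-180 + 6) = 13*(-4) - 5*(-174) = -52 + 870 = 818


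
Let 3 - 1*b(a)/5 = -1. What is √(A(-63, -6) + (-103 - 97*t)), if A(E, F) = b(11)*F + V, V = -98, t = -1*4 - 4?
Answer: √455 ≈ 21.331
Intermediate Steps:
t = -8 (t = -4 - 4 = -8)
b(a) = 20 (b(a) = 15 - 5*(-1) = 15 + 5 = 20)
A(E, F) = -98 + 20*F (A(E, F) = 20*F - 98 = -98 + 20*F)
√(A(-63, -6) + (-103 - 97*t)) = √((-98 + 20*(-6)) + (-103 - 97*(-8))) = √((-98 - 120) + (-103 + 776)) = √(-218 + 673) = √455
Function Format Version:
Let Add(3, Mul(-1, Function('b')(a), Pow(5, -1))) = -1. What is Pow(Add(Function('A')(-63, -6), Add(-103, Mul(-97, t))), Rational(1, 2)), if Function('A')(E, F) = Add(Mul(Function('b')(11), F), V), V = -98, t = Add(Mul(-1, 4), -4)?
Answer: Pow(455, Rational(1, 2)) ≈ 21.331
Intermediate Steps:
t = -8 (t = Add(-4, -4) = -8)
Function('b')(a) = 20 (Function('b')(a) = Add(15, Mul(-5, -1)) = Add(15, 5) = 20)
Function('A')(E, F) = Add(-98, Mul(20, F)) (Function('A')(E, F) = Add(Mul(20, F), -98) = Add(-98, Mul(20, F)))
Pow(Add(Function('A')(-63, -6), Add(-103, Mul(-97, t))), Rational(1, 2)) = Pow(Add(Add(-98, Mul(20, -6)), Add(-103, Mul(-97, -8))), Rational(1, 2)) = Pow(Add(Add(-98, -120), Add(-103, 776)), Rational(1, 2)) = Pow(Add(-218, 673), Rational(1, 2)) = Pow(455, Rational(1, 2))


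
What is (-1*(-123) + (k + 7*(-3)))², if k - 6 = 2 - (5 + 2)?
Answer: 10609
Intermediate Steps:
k = 1 (k = 6 + (2 - (5 + 2)) = 6 + (2 - 1*7) = 6 + (2 - 7) = 6 - 5 = 1)
(-1*(-123) + (k + 7*(-3)))² = (-1*(-123) + (1 + 7*(-3)))² = (123 + (1 - 21))² = (123 - 20)² = 103² = 10609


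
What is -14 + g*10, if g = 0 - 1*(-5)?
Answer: 36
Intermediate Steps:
g = 5 (g = 0 + 5 = 5)
-14 + g*10 = -14 + 5*10 = -14 + 50 = 36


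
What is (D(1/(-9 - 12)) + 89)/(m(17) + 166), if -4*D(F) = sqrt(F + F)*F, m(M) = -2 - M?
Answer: 89/147 + I*sqrt(42)/259308 ≈ 0.60544 + 2.4992e-5*I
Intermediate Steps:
D(F) = -sqrt(2)*F**(3/2)/4 (D(F) = -sqrt(F + F)*F/4 = -sqrt(2*F)*F/4 = -sqrt(2)*sqrt(F)*F/4 = -sqrt(2)*F**(3/2)/4)
(D(1/(-9 - 12)) + 89)/(m(17) + 166) = (-sqrt(2)*(1/(-9 - 12))**(3/2)/4 + 89)/((-2 - 1*17) + 166) = (-sqrt(2)*(1/(-21))**(3/2)/4 + 89)/((-2 - 17) + 166) = (-sqrt(2)*(-1/21)**(3/2)/4 + 89)/(-19 + 166) = (-sqrt(2)*(-I*sqrt(21)/441)/4 + 89)/147 = (I*sqrt(42)/1764 + 89)*(1/147) = (89 + I*sqrt(42)/1764)*(1/147) = 89/147 + I*sqrt(42)/259308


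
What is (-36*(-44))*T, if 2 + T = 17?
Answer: 23760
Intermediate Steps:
T = 15 (T = -2 + 17 = 15)
(-36*(-44))*T = -36*(-44)*15 = 1584*15 = 23760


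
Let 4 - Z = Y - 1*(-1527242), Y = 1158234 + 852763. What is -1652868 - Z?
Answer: 1885367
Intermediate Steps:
Y = 2010997
Z = -3538235 (Z = 4 - (2010997 - 1*(-1527242)) = 4 - (2010997 + 1527242) = 4 - 1*3538239 = 4 - 3538239 = -3538235)
-1652868 - Z = -1652868 - 1*(-3538235) = -1652868 + 3538235 = 1885367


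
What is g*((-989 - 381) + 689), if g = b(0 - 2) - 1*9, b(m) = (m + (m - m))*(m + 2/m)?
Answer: 2043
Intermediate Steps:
b(m) = m*(m + 2/m) (b(m) = (m + 0)*(m + 2/m) = m*(m + 2/m))
g = -3 (g = (2 + (0 - 2)**2) - 1*9 = (2 + (-2)**2) - 9 = (2 + 4) - 9 = 6 - 9 = -3)
g*((-989 - 381) + 689) = -3*((-989 - 381) + 689) = -3*(-1370 + 689) = -3*(-681) = 2043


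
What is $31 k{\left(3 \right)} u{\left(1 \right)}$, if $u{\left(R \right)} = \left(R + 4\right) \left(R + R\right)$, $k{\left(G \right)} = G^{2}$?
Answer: $2790$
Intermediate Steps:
$u{\left(R \right)} = 2 R \left(4 + R\right)$ ($u{\left(R \right)} = \left(4 + R\right) 2 R = 2 R \left(4 + R\right)$)
$31 k{\left(3 \right)} u{\left(1 \right)} = 31 \cdot 3^{2} \cdot 2 \cdot 1 \left(4 + 1\right) = 31 \cdot 9 \cdot 2 \cdot 1 \cdot 5 = 279 \cdot 10 = 2790$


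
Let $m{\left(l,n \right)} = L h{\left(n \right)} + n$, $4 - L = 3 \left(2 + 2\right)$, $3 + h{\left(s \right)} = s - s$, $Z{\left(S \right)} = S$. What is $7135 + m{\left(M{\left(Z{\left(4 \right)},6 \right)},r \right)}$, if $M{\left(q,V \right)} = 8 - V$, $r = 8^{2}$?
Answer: $7223$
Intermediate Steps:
$r = 64$
$h{\left(s \right)} = -3$ ($h{\left(s \right)} = -3 + \left(s - s\right) = -3 + 0 = -3$)
$L = -8$ ($L = 4 - 3 \left(2 + 2\right) = 4 - 3 \cdot 4 = 4 - 12 = -8$)
$m{\left(l,n \right)} = 24 + n$ ($m{\left(l,n \right)} = \left(-8\right) \left(-3\right) + n = 24 + n$)
$7135 + m{\left(M{\left(Z{\left(4 \right)},6 \right)},r \right)} = 7135 + \left(24 + 64\right) = 7135 + 88 = 7223$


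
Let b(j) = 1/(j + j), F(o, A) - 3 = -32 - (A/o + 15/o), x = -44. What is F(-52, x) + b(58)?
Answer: -11140/377 ≈ -29.549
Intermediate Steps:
F(o, A) = -29 - 15/o - A/o (F(o, A) = 3 + (-32 - (A/o + 15/o)) = 3 + (-32 - (15/o + A/o)) = 3 + (-32 + (-15/o - A/o)) = 3 + (-32 - 15/o - A/o) = -29 - 15/o - A/o)
b(j) = 1/(2*j)
F(-52, x) + b(58) = (-15 - 1*(-44) - 29*(-52))/(-52) + (½)/58 = -(-15 + 44 + 1508)/52 + (½)*(1/58) = -1/52*1537 + 1/116 = -1537/52 + 1/116 = -11140/377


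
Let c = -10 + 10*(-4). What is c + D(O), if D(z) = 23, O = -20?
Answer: -27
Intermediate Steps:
c = -50 (c = -10 - 40 = -50)
c + D(O) = -50 + 23 = -27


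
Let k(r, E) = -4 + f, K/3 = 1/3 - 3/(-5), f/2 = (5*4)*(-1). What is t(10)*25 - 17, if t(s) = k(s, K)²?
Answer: 48383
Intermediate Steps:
f = -40 (f = 2*((5*4)*(-1)) = 2*(20*(-1)) = 2*(-20) = -40)
K = 14/5 (K = 3*(1/3 - 3/(-5)) = 3*(1*(⅓) - 3*(-⅕)) = 3*(⅓ + ⅗) = 3*(14/15) = 14/5 ≈ 2.8000)
k(r, E) = -44 (k(r, E) = -4 - 40 = -44)
t(s) = 1936 (t(s) = (-44)² = 1936)
t(10)*25 - 17 = 1936*25 - 17 = 48400 - 17 = 48383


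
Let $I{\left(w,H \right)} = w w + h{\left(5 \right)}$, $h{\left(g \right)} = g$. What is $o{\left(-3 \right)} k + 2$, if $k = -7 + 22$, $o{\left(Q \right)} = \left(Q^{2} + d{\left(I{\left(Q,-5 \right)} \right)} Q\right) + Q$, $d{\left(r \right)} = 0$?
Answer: $92$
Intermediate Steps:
$I{\left(w,H \right)} = 5 + w^{2}$ ($I{\left(w,H \right)} = w w + 5 = w^{2} + 5 = 5 + w^{2}$)
$o{\left(Q \right)} = Q + Q^{2}$ ($o{\left(Q \right)} = \left(Q^{2} + 0 Q\right) + Q = \left(Q^{2} + 0\right) + Q = Q^{2} + Q = Q + Q^{2}$)
$k = 15$
$o{\left(-3 \right)} k + 2 = - 3 \left(1 - 3\right) 15 + 2 = \left(-3\right) \left(-2\right) 15 + 2 = 6 \cdot 15 + 2 = 90 + 2 = 92$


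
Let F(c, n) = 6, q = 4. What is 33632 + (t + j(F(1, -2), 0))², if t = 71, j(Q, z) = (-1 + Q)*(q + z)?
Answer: 41913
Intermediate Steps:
j(Q, z) = (-1 + Q)*(4 + z)
33632 + (t + j(F(1, -2), 0))² = 33632 + (71 + (-4 - 1*0 + 4*6 + 6*0))² = 33632 + (71 + (-4 + 0 + 24 + 0))² = 33632 + (71 + 20)² = 33632 + 91² = 33632 + 8281 = 41913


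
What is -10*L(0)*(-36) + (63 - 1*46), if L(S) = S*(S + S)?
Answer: 17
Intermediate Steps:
L(S) = 2*S**2 (L(S) = S*(2*S) = 2*S**2)
-10*L(0)*(-36) + (63 - 1*46) = -20*0**2*(-36) + (63 - 1*46) = -20*0*(-36) + (63 - 46) = -10*0*(-36) + 17 = 0*(-36) + 17 = 0 + 17 = 17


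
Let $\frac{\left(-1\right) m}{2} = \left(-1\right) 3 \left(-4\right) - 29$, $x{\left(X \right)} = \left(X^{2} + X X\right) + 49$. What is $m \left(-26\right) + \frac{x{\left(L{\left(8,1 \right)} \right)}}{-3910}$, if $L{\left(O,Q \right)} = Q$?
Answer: $- \frac{203323}{230} \approx -884.01$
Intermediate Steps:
$x{\left(X \right)} = 49 + 2 X^{2}$ ($x{\left(X \right)} = \left(X^{2} + X^{2}\right) + 49 = 2 X^{2} + 49 = 49 + 2 X^{2}$)
$m = 34$ ($m = - 2 \left(\left(-1\right) 3 \left(-4\right) - 29\right) = - 2 \left(\left(-3\right) \left(-4\right) - 29\right) = - 2 \left(12 - 29\right) = \left(-2\right) \left(-17\right) = 34$)
$m \left(-26\right) + \frac{x{\left(L{\left(8,1 \right)} \right)}}{-3910} = 34 \left(-26\right) + \frac{49 + 2 \cdot 1^{2}}{-3910} = -884 + \left(49 + 2 \cdot 1\right) \left(- \frac{1}{3910}\right) = -884 + \left(49 + 2\right) \left(- \frac{1}{3910}\right) = -884 + 51 \left(- \frac{1}{3910}\right) = -884 - \frac{3}{230} = - \frac{203323}{230}$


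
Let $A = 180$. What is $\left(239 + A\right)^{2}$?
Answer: $175561$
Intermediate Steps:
$\left(239 + A\right)^{2} = \left(239 + 180\right)^{2} = 419^{2} = 175561$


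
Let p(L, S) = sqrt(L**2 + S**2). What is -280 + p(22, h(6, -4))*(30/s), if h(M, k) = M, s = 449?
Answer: -280 + 60*sqrt(130)/449 ≈ -278.48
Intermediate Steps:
-280 + p(22, h(6, -4))*(30/s) = -280 + sqrt(22**2 + 6**2)*(30/449) = -280 + sqrt(484 + 36)*(30*(1/449)) = -280 + sqrt(520)*(30/449) = -280 + (2*sqrt(130))*(30/449) = -280 + 60*sqrt(130)/449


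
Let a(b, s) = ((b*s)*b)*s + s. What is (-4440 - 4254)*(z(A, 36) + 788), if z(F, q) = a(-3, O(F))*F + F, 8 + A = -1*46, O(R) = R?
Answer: 12289195044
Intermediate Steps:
A = -54 (A = -8 - 1*46 = -8 - 46 = -54)
a(b, s) = s + b²*s² (a(b, s) = (s*b²)*s + s = b²*s² + s = s + b²*s²)
z(F, q) = F + F²*(1 + 9*F) (z(F, q) = (F*(1 + F*(-3)²))*F + F = (F*(1 + F*9))*F + F = (F*(1 + 9*F))*F + F = F²*(1 + 9*F) + F = F + F²*(1 + 9*F))
(-4440 - 4254)*(z(A, 36) + 788) = (-4440 - 4254)*(-54*(1 - 54*(1 + 9*(-54))) + 788) = -8694*(-54*(1 - 54*(1 - 486)) + 788) = -8694*(-54*(1 - 54*(-485)) + 788) = -8694*(-54*(1 + 26190) + 788) = -8694*(-54*26191 + 788) = -8694*(-1414314 + 788) = -8694*(-1413526) = 12289195044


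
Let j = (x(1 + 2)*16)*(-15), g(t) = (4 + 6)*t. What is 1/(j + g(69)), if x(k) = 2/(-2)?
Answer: 1/930 ≈ 0.0010753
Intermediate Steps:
x(k) = -1 (x(k) = 2*(-1/2) = -1)
g(t) = 10*t
j = 240 (j = -1*16*(-15) = -16*(-15) = 240)
1/(j + g(69)) = 1/(240 + 10*69) = 1/(240 + 690) = 1/930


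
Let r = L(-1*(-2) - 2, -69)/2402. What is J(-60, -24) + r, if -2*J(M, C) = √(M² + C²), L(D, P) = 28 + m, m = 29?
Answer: 57/2402 - 6*√29 ≈ -32.287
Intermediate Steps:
L(D, P) = 57 (L(D, P) = 28 + 29 = 57)
J(M, C) = -√(C² + M²)/2 (J(M, C) = -√(M² + C²)/2 = -√(C² + M²)/2)
r = 57/2402 ≈ 0.023730
J(-60, -24) + r = -√((-24)² + (-60)²)/2 + 57/2402 = -√(576 + 3600)/2 + 57/2402 = -6*√29 + 57/2402 = 57/2402 - 6*√29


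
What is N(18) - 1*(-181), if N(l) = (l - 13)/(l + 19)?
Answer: 6702/37 ≈ 181.14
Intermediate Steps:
N(l) = (-13 + l)/(19 + l)
N(18) - 1*(-181) = (-13 + 18)/(19 + 18) - 1*(-181) = 5/37 + 181 = 6702/37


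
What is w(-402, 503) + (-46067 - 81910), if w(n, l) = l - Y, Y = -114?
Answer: -127360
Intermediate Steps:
w(n, l) = 114 + l (w(n, l) = l - 1*(-114) = l + 114 = 114 + l)
w(-402, 503) + (-46067 - 81910) = (114 + 503) + (-46067 - 81910) = 617 - 127977 = -127360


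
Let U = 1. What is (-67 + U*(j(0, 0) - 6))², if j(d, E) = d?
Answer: 5329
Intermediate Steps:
(-67 + U*(j(0, 0) - 6))² = (-67 + 1*(0 - 6))² = (-67 + 1*(-6))² = (-67 - 6)² = (-73)² = 5329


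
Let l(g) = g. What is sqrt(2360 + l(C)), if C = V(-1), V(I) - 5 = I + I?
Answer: sqrt(2363) ≈ 48.611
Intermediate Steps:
V(I) = 5 + 2*I (V(I) = 5 + (I + I) = 5 + 2*I)
C = 3 (C = 5 + 2*(-1) = 5 - 2 = 3)
sqrt(2360 + l(C)) = sqrt(2360 + 3) = sqrt(2363)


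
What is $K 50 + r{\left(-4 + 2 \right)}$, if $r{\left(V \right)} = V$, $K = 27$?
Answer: $1348$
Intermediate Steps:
$K 50 + r{\left(-4 + 2 \right)} = 27 \cdot 50 + \left(-4 + 2\right) = 1350 - 2 = 1348$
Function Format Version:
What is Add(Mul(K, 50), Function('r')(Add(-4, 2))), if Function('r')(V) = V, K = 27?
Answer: 1348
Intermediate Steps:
Add(Mul(K, 50), Function('r')(Add(-4, 2))) = Add(Mul(27, 50), Add(-4, 2)) = Add(1350, -2) = 1348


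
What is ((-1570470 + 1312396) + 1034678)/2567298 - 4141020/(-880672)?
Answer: 36266556929/7246626488 ≈ 5.0046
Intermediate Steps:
((-1570470 + 1312396) + 1034678)/2567298 - 4141020/(-880672) = (-258074 + 1034678)*(1/2567298) - 4141020*(-1/880672) = 776604*(1/2567298) + 79635/16936 = 129434/427883 + 79635/16936 = 36266556929/7246626488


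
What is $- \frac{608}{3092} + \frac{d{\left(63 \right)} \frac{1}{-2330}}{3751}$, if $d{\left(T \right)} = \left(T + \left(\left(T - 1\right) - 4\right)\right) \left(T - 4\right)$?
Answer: $- \frac{11024567}{55833790} \approx -0.19745$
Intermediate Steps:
$d{\left(T \right)} = \left(-5 + 2 T\right) \left(-4 + T\right)$ ($d{\left(T \right)} = \left(T + \left(\left(-1 + T\right) - 4\right)\right) \left(-4 + T\right) = \left(T + \left(-5 + T\right)\right) \left(-4 + T\right) = \left(-5 + 2 T\right) \left(-4 + T\right)$)
$- \frac{608}{3092} + \frac{d{\left(63 \right)} \frac{1}{-2330}}{3751} = - \frac{608}{3092} + \frac{\left(20 - 819 + 2 \cdot 63^{2}\right) \frac{1}{-2330}}{3751} = \left(-608\right) \frac{1}{3092} + \left(20 - 819 + 2 \cdot 3969\right) \left(- \frac{1}{2330}\right) \frac{1}{3751} = - \frac{152}{773} + \left(20 - 819 + 7938\right) \left(- \frac{1}{2330}\right) \frac{1}{3751} = - \frac{152}{773} + 7139 \left(- \frac{1}{2330}\right) \frac{1}{3751} = - \frac{152}{773} - \frac{59}{72230} = - \frac{11024567}{55833790}$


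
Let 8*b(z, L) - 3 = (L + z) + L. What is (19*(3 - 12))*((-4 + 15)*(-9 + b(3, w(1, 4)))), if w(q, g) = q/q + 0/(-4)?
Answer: 15048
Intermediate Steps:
w(q, g) = 1 (w(q, g) = 1 + 0*(-¼) = 1 + 0 = 1)
b(z, L) = 3/8 + L/4 + z/8 (b(z, L) = 3/8 + ((L + z) + L)/8 = 3/8 + (z + 2*L)/8 = 3/8 + (L/4 + z/8) = 3/8 + L/4 + z/8)
(19*(3 - 12))*((-4 + 15)*(-9 + b(3, w(1, 4)))) = (19*(3 - 12))*((-4 + 15)*(-9 + (3/8 + (¼)*1 + (⅛)*3))) = (19*(-9))*(11*(-9 + (3/8 + ¼ + 3/8))) = -1881*(-9 + 1) = -1881*(-8) = -171*(-88) = 15048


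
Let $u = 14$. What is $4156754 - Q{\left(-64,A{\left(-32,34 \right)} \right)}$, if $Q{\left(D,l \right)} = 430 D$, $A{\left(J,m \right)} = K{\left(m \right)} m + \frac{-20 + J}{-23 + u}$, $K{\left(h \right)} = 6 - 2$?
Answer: $4184274$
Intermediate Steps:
$K{\left(h \right)} = 4$ ($K{\left(h \right)} = 6 - 2 = 4$)
$A{\left(J,m \right)} = \frac{20}{9} + 4 m - \frac{J}{9}$ ($A{\left(J,m \right)} = 4 m + \frac{-20 + J}{-23 + 14} = 4 m + \frac{-20 + J}{-9} = 4 m + \left(-20 + J\right) \left(- \frac{1}{9}\right) = 4 m - \left(- \frac{20}{9} + \frac{J}{9}\right) = \frac{20}{9} + 4 m - \frac{J}{9}$)
$4156754 - Q{\left(-64,A{\left(-32,34 \right)} \right)} = 4156754 - 430 \left(-64\right) = 4156754 - -27520 = 4156754 + 27520 = 4184274$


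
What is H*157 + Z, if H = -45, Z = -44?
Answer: -7109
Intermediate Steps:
H*157 + Z = -45*157 - 44 = -7065 - 44 = -7109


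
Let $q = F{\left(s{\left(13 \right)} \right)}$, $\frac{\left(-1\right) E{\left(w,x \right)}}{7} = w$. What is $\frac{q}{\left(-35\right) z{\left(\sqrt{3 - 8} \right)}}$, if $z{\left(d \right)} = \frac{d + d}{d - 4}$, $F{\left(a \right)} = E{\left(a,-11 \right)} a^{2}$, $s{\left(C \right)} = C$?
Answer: $\frac{2197}{10} + \frac{4394 i \sqrt{5}}{25} \approx 219.7 + 393.01 i$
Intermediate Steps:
$E{\left(w,x \right)} = - 7 w$
$F{\left(a \right)} = - 7 a^{3}$ ($F{\left(a \right)} = - 7 a a^{2} = - 7 a^{3}$)
$q = -15379$ ($q = - 7 \cdot 13^{3} = \left(-7\right) 2197 = -15379$)
$z{\left(d \right)} = \frac{2 d}{-4 + d}$
$\frac{q}{\left(-35\right) z{\left(\sqrt{3 - 8} \right)}} = - \frac{15379}{\left(-35\right) \frac{2 \sqrt{3 - 8}}{-4 + \sqrt{3 - 8}}} = - \frac{15379}{\left(-35\right) \frac{2 \sqrt{-5}}{-4 + \sqrt{-5}}} = - \frac{15379}{\left(-35\right) \frac{2 i \sqrt{5}}{-4 + i \sqrt{5}}} = - \frac{15379}{\left(-70\right) i \sqrt{5} \frac{1}{-4 + i \sqrt{5}}} = - 15379 \frac{i \sqrt{5} \left(-4 + i \sqrt{5}\right)}{350} = - \frac{2197 i \sqrt{5} \left(-4 + i \sqrt{5}\right)}{50}$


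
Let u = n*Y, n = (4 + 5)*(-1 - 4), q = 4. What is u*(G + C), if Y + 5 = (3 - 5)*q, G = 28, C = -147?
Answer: -69615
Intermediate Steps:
Y = -13 (Y = -5 + (3 - 5)*4 = -5 - 2*4 = -5 - 8 = -13)
n = -45 (n = 9*(-5) = -45)
u = 585 (u = -45*(-13) = 585)
u*(G + C) = 585*(28 - 147) = 585*(-119) = -69615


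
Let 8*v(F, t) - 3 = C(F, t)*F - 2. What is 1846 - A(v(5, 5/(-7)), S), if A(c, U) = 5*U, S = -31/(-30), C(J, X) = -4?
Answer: 11045/6 ≈ 1840.8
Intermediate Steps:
S = 31/30 (S = -31*(-1/30) = 31/30 ≈ 1.0333)
v(F, t) = 1/8 - F/2 (v(F, t) = 3/8 + (-4*F - 2)/8 = 3/8 + (-2 - 4*F)/8 = 3/8 + (-1/4 - F/2) = 1/8 - F/2)
1846 - A(v(5, 5/(-7)), S) = 1846 - 5*31/30 = 1846 - 1*31/6 = 1846 - 31/6 = 11045/6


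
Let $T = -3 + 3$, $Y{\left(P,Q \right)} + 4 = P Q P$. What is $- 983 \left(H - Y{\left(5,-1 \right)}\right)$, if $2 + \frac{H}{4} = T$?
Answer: $-20643$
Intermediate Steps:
$Y{\left(P,Q \right)} = -4 + Q P^{2}$ ($Y{\left(P,Q \right)} = -4 + P Q P = -4 + Q P^{2}$)
$T = 0$
$H = -8$ ($H = -8 + 4 \cdot 0 = -8 + 0 = -8$)
$- 983 \left(H - Y{\left(5,-1 \right)}\right) = - 983 \left(-8 - \left(-4 - 5^{2}\right)\right) = - 983 \left(-8 - \left(-4 - 25\right)\right) = - 983 \left(-8 - -29\right) = - 983 \left(-8 + 29\right) = \left(-983\right) 21 = -20643$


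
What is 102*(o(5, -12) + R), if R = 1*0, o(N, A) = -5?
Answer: -510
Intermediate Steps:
R = 0
102*(o(5, -12) + R) = 102*(-5 + 0) = 102*(-5) = -510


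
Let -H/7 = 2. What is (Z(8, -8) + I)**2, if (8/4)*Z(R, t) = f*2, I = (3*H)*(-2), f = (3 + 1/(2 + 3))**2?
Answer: 5550736/625 ≈ 8881.2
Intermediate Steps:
H = -14 (H = -7*2 = -14)
f = 256/25 (f = (3 + 1/5)**2 = (16/5)**2 = 256/25 ≈ 10.240)
I = 84 (I = (3*(-14))*(-2) = -42*(-2) = 84)
Z(R, t) = 256/25 (Z(R, t) = ((256/25)*2)/2 = (1/2)*(512/25) = 256/25)
(Z(8, -8) + I)**2 = (256/25 + 84)**2 = (2356/25)**2 = 5550736/625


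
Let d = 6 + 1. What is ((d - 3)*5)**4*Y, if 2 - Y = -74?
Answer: 12160000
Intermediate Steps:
d = 7
Y = 76 (Y = 2 - 1*(-74) = 2 + 74 = 76)
((d - 3)*5)**4*Y = ((7 - 3)*5)**4*76 = (4*5)**4*76 = 20**4*76 = 160000*76 = 12160000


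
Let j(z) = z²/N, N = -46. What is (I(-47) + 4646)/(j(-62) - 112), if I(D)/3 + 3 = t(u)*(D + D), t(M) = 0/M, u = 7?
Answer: -106651/4498 ≈ -23.711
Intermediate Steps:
t(M) = 0
j(z) = -z²/46 (j(z) = z²/(-46) = -z²/46)
I(D) = -9 (I(D) = -9 + 3*(0*(D + D)) = -9 + 3*(0*(2*D)) = -9 + 3*0 = -9 + 0 = -9)
(I(-47) + 4646)/(j(-62) - 112) = (-9 + 4646)/(-1/46*(-62)² - 112) = 4637/(-1/46*3844 - 112) = 4637/(-1922/23 - 112) = 4637/(-4498/23) = 4637*(-23/4498) = -106651/4498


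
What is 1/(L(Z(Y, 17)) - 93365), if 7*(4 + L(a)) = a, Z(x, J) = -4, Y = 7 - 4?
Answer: -7/653587 ≈ -1.0710e-5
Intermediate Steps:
Y = 3
L(a) = -4 + a/7
1/(L(Z(Y, 17)) - 93365) = 1/((-4 + (⅐)*(-4)) - 93365) = 1/((-4 - 4/7) - 93365) = 1/(-32/7 - 93365) = 1/(-653587/7) = -7/653587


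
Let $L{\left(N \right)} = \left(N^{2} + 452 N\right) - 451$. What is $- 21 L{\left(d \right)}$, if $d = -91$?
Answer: $699342$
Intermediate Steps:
$L{\left(N \right)} = -451 + N^{2} + 452 N$
$- 21 L{\left(d \right)} = - 21 \left(-451 + \left(-91\right)^{2} + 452 \left(-91\right)\right) = - 21 \left(-451 + 8281 - 41132\right) = \left(-21\right) \left(-33302\right) = 699342$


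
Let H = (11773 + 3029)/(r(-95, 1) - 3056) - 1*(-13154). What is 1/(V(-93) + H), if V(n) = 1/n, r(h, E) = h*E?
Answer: 293043/3853307885 ≈ 7.6050e-5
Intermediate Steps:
r(h, E) = E*h
H = 41433452/3151 (H = (11773 + 3029)/(1*(-95) - 3056) - 1*(-13154) = 14802/(-95 - 3056) + 13154 = 14802/(-3151) + 13154 = 14802*(-1/3151) + 13154 = -14802/3151 + 13154 = 41433452/3151 ≈ 13149.)
1/(V(-93) + H) = 1/(1/(-93) + 41433452/3151) = 1/(-1/93 + 41433452/3151) = 1/(3853307885/293043) = 293043/3853307885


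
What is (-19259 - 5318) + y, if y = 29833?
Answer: 5256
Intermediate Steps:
(-19259 - 5318) + y = (-19259 - 5318) + 29833 = -24577 + 29833 = 5256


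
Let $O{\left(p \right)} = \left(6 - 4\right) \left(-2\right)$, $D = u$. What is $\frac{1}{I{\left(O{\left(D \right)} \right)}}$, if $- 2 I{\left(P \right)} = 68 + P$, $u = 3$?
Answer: $- \frac{1}{32} \approx -0.03125$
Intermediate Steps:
$D = 3$
$O{\left(p \right)} = -4$ ($O{\left(p \right)} = 2 \left(-2\right) = -4$)
$I{\left(P \right)} = -34 - \frac{P}{2}$ ($I{\left(P \right)} = - \frac{68 + P}{2} = -34 - \frac{P}{2}$)
$\frac{1}{I{\left(O{\left(D \right)} \right)}} = \frac{1}{-34 - -2} = \frac{1}{-34 + 2} = \frac{1}{-32} = - \frac{1}{32}$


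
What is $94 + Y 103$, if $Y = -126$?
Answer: $-12884$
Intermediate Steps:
$94 + Y 103 = 94 - 12978 = -12884$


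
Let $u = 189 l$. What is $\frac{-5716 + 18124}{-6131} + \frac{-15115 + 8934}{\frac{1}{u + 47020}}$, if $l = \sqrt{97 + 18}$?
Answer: $- \frac{1781856343628}{6131} - 1168209 \sqrt{115} \approx -3.0316 \cdot 10^{8}$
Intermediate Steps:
$l = \sqrt{115} \approx 10.724$
$u = 189 \sqrt{115} \approx 2026.8$
$\frac{-5716 + 18124}{-6131} + \frac{-15115 + 8934}{\frac{1}{u + 47020}} = \frac{-5716 + 18124}{-6131} + \frac{-15115 + 8934}{\frac{1}{189 \sqrt{115} + 47020}} = 12408 \left(- \frac{1}{6131}\right) - \frac{6181}{\frac{1}{47020 + 189 \sqrt{115}}} = - \frac{12408}{6131} - 6181 \left(47020 + 189 \sqrt{115}\right) = - \frac{12408}{6131} - \left(290630620 + 1168209 \sqrt{115}\right) = - \frac{1781856343628}{6131} - 1168209 \sqrt{115}$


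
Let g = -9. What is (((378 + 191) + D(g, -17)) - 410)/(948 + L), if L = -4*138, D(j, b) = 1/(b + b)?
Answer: 5405/13464 ≈ 0.40144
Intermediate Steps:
D(j, b) = 1/(2*b)
L = -552
(((378 + 191) + D(g, -17)) - 410)/(948 + L) = (((378 + 191) + (½)/(-17)) - 410)/(948 - 552) = ((569 + (½)*(-1/17)) - 410)/396 = ((569 - 1/34) - 410)*(1/396) = (19345/34 - 410)*(1/396) = (5405/34)*(1/396) = 5405/13464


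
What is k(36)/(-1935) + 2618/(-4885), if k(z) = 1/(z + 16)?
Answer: -52685609/98305740 ≈ -0.53594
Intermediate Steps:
k(z) = 1/(16 + z)
k(36)/(-1935) + 2618/(-4885) = 1/((16 + 36)*(-1935)) + 2618/(-4885) = -1/1935/52 + 2618*(-1/4885) = (1/52)*(-1/1935) - 2618/4885 = -1/100620 - 2618/4885 = -52685609/98305740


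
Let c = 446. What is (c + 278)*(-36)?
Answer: -26064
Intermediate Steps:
(c + 278)*(-36) = (446 + 278)*(-36) = 724*(-36) = -26064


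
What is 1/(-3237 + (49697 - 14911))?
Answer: 1/31549 ≈ 3.1697e-5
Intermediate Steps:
1/(-3237 + (49697 - 14911)) = 1/(-3237 + 34786) = 1/31549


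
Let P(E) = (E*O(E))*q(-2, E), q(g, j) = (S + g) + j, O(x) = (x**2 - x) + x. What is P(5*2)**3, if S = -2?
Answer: 216000000000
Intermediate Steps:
O(x) = x**2
q(g, j) = -2 + g + j (q(g, j) = (-2 + g) + j = -2 + g + j)
P(E) = E**3*(-4 + E) (P(E) = (E*E**2)*(-2 - 2 + E) = E**3*(-4 + E))
P(5*2)**3 = ((5*2)**3*(-4 + 5*2))**3 = (10**3*(-4 + 10))**3 = (1000*6)**3 = 6000**3 = 216000000000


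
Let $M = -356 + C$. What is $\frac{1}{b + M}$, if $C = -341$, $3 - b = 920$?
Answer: $- \frac{1}{1614} \approx -0.00061958$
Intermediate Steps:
$b = -917$ ($b = 3 - 920 = -917$)
$M = -697$ ($M = -356 - 341 = -697$)
$\frac{1}{b + M} = \frac{1}{-917 - 697} = \frac{1}{-1614} = - \frac{1}{1614}$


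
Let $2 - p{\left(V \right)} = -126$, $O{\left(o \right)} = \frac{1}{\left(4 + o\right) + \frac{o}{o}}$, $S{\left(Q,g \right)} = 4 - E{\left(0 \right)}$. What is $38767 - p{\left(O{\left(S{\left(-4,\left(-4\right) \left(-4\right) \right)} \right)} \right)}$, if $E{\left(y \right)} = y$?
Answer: $38639$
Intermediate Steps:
$S{\left(Q,g \right)} = 4$ ($S{\left(Q,g \right)} = 4 - 0 = 4 + 0 = 4$)
$O{\left(o \right)} = \frac{1}{5 + o}$ ($O{\left(o \right)} = \frac{1}{\left(4 + o\right) + 1} = \frac{1}{5 + o}$)
$p{\left(V \right)} = 128$ ($p{\left(V \right)} = 2 - -126 = 2 + 126 = 128$)
$38767 - p{\left(O{\left(S{\left(-4,\left(-4\right) \left(-4\right) \right)} \right)} \right)} = 38767 - 128 = 38639$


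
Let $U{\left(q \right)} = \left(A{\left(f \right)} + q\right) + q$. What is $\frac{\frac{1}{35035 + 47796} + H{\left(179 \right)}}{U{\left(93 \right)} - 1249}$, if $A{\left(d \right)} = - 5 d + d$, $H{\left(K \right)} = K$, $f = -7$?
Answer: $- \frac{988450}{5715339} \approx -0.17295$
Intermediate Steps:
$A{\left(d \right)} = - 4 d$
$U{\left(q \right)} = 28 + 2 q$ ($U{\left(q \right)} = \left(\left(-4\right) \left(-7\right) + q\right) + q = \left(28 + q\right) + q = 28 + 2 q$)
$\frac{\frac{1}{35035 + 47796} + H{\left(179 \right)}}{U{\left(93 \right)} - 1249} = \frac{\frac{1}{35035 + 47796} + 179}{\left(28 + 2 \cdot 93\right) - 1249} = \frac{\frac{1}{82831} + 179}{\left(28 + 186\right) - 1249} = \frac{\frac{1}{82831} + 179}{214 - 1249} = \frac{14826750}{82831 \left(-1035\right)} = \frac{14826750}{82831} \left(- \frac{1}{1035}\right) = - \frac{988450}{5715339}$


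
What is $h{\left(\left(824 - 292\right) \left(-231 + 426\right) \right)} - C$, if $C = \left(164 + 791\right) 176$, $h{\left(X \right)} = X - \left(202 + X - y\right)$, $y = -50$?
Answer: $-168332$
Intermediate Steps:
$h{\left(X \right)} = -252$ ($h{\left(X \right)} = X - \left(252 + X\right) = -252$)
$C = 168080$ ($C = 955 \cdot 176 = 168080$)
$h{\left(\left(824 - 292\right) \left(-231 + 426\right) \right)} - C = -252 - 168080 = -168332$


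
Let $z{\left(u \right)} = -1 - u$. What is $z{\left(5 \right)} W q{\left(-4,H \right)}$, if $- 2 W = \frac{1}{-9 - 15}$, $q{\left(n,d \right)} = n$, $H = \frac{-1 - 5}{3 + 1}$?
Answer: $\frac{1}{2} \approx 0.5$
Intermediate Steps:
$H = - \frac{3}{2}$ ($H = - \frac{6}{4} = \left(-6\right) \frac{1}{4} = - \frac{3}{2} \approx -1.5$)
$W = \frac{1}{48}$ ($W = - \frac{1}{2 \left(-9 - 15\right)} = - \frac{1}{2 \left(-24\right)} = \left(- \frac{1}{2}\right) \left(- \frac{1}{24}\right) = \frac{1}{48} \approx 0.020833$)
$z{\left(5 \right)} W q{\left(-4,H \right)} = \left(-1 - 5\right) \frac{1}{48} \left(-4\right) = \left(-6\right) \frac{1}{48} \left(-4\right) = \left(- \frac{1}{8}\right) \left(-4\right) = \frac{1}{2}$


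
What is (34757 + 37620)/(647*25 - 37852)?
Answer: -72377/21677 ≈ -3.3389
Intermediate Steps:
(34757 + 37620)/(647*25 - 37852) = 72377/(16175 - 37852) = 72377/(-21677) = 72377*(-1/21677) = -72377/21677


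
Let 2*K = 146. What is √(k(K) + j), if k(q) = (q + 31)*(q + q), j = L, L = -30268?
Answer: 6*I*√419 ≈ 122.82*I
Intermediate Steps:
j = -30268
K = 73 (K = (½)*146 = 73)
k(q) = 2*q*(31 + q) (k(q) = (31 + q)*(2*q) = 2*q*(31 + q))
√(k(K) + j) = √(2*73*(31 + 73) - 30268) = √(2*73*104 - 30268) = √(15184 - 30268) = √(-15084) = 6*I*√419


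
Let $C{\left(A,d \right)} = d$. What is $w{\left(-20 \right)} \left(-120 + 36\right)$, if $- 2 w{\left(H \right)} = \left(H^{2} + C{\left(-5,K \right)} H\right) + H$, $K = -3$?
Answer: $18480$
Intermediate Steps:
$w{\left(H \right)} = H - \frac{H^{2}}{2}$ ($w{\left(H \right)} = - \frac{\left(H^{2} - 3 H\right) + H}{2} = - \frac{H^{2} - 2 H}{2} = H - \frac{H^{2}}{2}$)
$w{\left(-20 \right)} \left(-120 + 36\right) = \frac{1}{2} \left(-20\right) \left(2 - -20\right) \left(-120 + 36\right) = \frac{1}{2} \left(-20\right) \left(2 + 20\right) \left(-84\right) = \frac{1}{2} \left(-20\right) 22 \left(-84\right) = \left(-220\right) \left(-84\right) = 18480$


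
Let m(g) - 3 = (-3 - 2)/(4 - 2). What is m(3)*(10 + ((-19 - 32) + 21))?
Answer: -10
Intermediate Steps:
m(g) = 1/2 (m(g) = 3 + (-3 - 2)/(4 - 2) = 3 - 5/2 = 1/2)
m(3)*(10 + ((-19 - 32) + 21)) = (10 + ((-19 - 32) + 21))/2 = (10 + (-51 + 21))/2 = (10 - 30)/2 = (1/2)*(-20) = -10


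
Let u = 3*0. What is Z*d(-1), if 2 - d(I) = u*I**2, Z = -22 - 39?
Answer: -122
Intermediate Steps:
Z = -61
u = 0
d(I) = 2 (d(I) = 2 - 0*I**2 = 2 - 1*0 = 2 + 0 = 2)
Z*d(-1) = -61*2 = -122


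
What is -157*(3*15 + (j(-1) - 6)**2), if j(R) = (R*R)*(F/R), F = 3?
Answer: -19782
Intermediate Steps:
j(R) = 3*R (j(R) = (R*R)*(3/R) = R**2*(3/R) = 3*R)
-157*(3*15 + (j(-1) - 6)**2) = -157*(3*15 + (3*(-1) - 6)**2) = -157*(45 + (-3 - 6)**2) = -157*(45 + (-9)**2) = -157*(45 + 81) = -157*126 = -19782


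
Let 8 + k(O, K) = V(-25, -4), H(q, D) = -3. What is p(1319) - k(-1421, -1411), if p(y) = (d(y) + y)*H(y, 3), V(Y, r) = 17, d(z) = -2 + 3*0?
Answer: -3960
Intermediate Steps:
d(z) = -2 (d(z) = -2 + 0 = -2)
k(O, K) = 9 (k(O, K) = -8 + 17 = 9)
p(y) = 6 - 3*y (p(y) = (-2 + y)*(-3) = 6 - 3*y)
p(1319) - k(-1421, -1411) = (6 - 3*1319) - 1*9 = (6 - 3957) - 9 = -3951 - 9 = -3960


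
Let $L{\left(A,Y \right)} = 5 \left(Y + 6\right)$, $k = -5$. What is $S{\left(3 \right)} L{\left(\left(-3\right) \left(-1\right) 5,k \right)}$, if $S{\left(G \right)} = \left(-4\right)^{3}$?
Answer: $-320$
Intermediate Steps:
$L{\left(A,Y \right)} = 30 + 5 Y$ ($L{\left(A,Y \right)} = 5 \left(6 + Y\right) = 30 + 5 Y$)
$S{\left(G \right)} = -64$
$S{\left(3 \right)} L{\left(\left(-3\right) \left(-1\right) 5,k \right)} = - 64 \left(30 + 5 \left(-5\right)\right) = - 64 \left(30 - 25\right) = \left(-64\right) 5 = -320$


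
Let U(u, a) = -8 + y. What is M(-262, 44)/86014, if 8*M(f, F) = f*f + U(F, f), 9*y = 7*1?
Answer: 617731/6193008 ≈ 0.099746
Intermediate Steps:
y = 7/9 (y = (7*1)/9 = (1/9)*7 = 7/9 ≈ 0.77778)
U(u, a) = -65/9 (U(u, a) = -8 + 7/9 = -65/9)
M(f, F) = -65/72 + f**2/8 (M(f, F) = (f*f - 65/9)/8 = (f**2 - 65/9)/8 = (-65/9 + f**2)/8 = -65/72 + f**2/8)
M(-262, 44)/86014 = (-65/72 + (1/8)*(-262)**2)/86014 = (-65/72 + (1/8)*68644)*(1/86014) = (-65/72 + 17161/2)*(1/86014) = (617731/72)*(1/86014) = 617731/6193008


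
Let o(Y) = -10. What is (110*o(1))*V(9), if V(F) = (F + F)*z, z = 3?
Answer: -59400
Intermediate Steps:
V(F) = 6*F (V(F) = (F + F)*3 = (2*F)*3 = 6*F)
(110*o(1))*V(9) = (110*(-10))*(6*9) = -1100*54 = -59400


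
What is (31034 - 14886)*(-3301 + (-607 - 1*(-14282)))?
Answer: 167519352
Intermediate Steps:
(31034 - 14886)*(-3301 + (-607 - 1*(-14282))) = 16148*(-3301 + (-607 + 14282)) = 16148*(-3301 + 13675) = 16148*10374 = 167519352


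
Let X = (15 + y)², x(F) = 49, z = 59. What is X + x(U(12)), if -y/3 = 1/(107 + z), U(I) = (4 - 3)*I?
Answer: 7535413/27556 ≈ 273.46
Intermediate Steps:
U(I) = I (U(I) = 1*I = I)
y = -3/166 (y = -3/(107 + 59) = -3/166 ≈ -0.018072)
X = 6185169/27556 (X = (15 - 3/166)² = (2487/166)² = 6185169/27556 ≈ 224.46)
X + x(U(12)) = 6185169/27556 + 49 = 7535413/27556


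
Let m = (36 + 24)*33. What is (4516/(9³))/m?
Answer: 1129/360855 ≈ 0.0031287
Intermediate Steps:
m = 1980 (m = 60*33 = 1980)
(4516/(9³))/m = (4516/(9³))/1980 = (4516/729)*(1/1980) = 1129/360855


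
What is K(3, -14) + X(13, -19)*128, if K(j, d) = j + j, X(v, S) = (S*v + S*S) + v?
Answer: 16262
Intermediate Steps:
X(v, S) = v + S**2 + S*v (X(v, S) = (S*v + S**2) + v = (S**2 + S*v) + v = v + S**2 + S*v)
K(j, d) = 2*j
K(3, -14) + X(13, -19)*128 = 2*3 + (13 + (-19)**2 - 19*13)*128 = 6 + (13 + 361 - 247)*128 = 6 + 127*128 = 6 + 16256 = 16262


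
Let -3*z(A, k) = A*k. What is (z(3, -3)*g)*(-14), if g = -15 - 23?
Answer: 1596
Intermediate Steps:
g = -38
z(A, k) = -A*k/3
(z(3, -3)*g)*(-14) = (-⅓*3*(-3)*(-38))*(-14) = (3*(-38))*(-14) = -114*(-14) = 1596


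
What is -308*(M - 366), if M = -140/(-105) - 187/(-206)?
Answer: 34619662/309 ≈ 1.1204e+5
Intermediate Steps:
M = 1385/618 (M = -140*(-1/105) - 187*(-1/206) = 4/3 + 187/206 = 1385/618 ≈ 2.2411)
-308*(M - 366) = -308*(1385/618 - 366) = -308*(-224803/618) = 34619662/309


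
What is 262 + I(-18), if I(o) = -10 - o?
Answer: 270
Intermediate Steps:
262 + I(-18) = 262 + (-10 - 1*(-18)) = 262 + (-10 + 18) = 262 + 8 = 270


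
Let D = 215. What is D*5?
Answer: 1075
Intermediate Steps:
D*5 = 215*5 = 1075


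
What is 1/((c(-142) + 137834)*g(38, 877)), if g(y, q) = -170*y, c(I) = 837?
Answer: -1/895814660 ≈ -1.1163e-9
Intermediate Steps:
g(y, q) = -170*y
1/((c(-142) + 137834)*g(38, 877)) = 1/((837 + 137834)*((-170*38))) = 1/(138671*(-6460)) = (1/138671)*(-1/6460) = -1/895814660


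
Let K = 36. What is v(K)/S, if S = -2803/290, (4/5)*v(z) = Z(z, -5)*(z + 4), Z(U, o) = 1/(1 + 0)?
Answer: -14500/2803 ≈ -5.1730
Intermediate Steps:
Z(U, o) = 1 (Z(U, o) = 1/1 = 1)
v(z) = 5 + 5*z/4 (v(z) = 5*(1*(z + 4))/4 = 5*(1*(4 + z))/4 = 5*(4 + z)/4 = 5 + 5*z/4)
S = -2803/290 (S = -2803*1/290 = -2803/290 ≈ -9.6655)
v(K)/S = (5 + (5/4)*36)/(-2803/290) = (5 + 45)*(-290/2803) = 50*(-290/2803) = -14500/2803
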